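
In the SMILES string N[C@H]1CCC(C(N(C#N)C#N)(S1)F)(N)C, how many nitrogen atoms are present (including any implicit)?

5

The symbol for nitrogen appears 5 times in the SMILES.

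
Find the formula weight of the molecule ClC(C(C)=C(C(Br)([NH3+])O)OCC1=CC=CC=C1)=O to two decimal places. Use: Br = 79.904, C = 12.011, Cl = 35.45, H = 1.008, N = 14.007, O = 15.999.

Molecular formula: C12H14BrClNO3+.
M = 1×79.904 + 12×12.011 + 1×35.45 + 14×1.008 + 1×14.007 + 3×15.999 = 335.60 g/mol.

335.60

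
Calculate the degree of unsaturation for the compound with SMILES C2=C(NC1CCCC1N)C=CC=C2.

Molecular formula from the SMILES: C11H16N2.
DoU = (2C + 2 + N − H − X)/2 = (2·11 + 2 + 2 − 16 − 0)/2 = 10/2 = 5.
(Structurally: 2 ring(s) + 3 π bond(s) = 5.)

5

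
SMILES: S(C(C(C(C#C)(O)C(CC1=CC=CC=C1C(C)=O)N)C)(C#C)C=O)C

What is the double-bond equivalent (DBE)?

10

Molecular formula from the SMILES: C20H23NO3S.
DoU = (2C + 2 + N − H − X)/2 = (2·20 + 2 + 1 − 23 − 0)/2 = 20/2 = 10.
(Structurally: 1 ring(s) + 9 π bond(s) = 10.)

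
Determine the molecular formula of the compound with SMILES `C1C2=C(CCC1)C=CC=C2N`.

Heavy atoms from the SMILES: 10 C, 1 N.
Implicit hydrogens by atom environment:
  4 × C: 2 H each → 8
  3 × C (aromatic): 1 H each → 3
  3 × C (aromatic): no H
  1 × N: 2 H
  Total hydrogens = 13.
Molecular formula: C10H13N

C10H13N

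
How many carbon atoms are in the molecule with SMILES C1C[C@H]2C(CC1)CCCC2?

10

The symbol for carbon appears 10 times in the SMILES.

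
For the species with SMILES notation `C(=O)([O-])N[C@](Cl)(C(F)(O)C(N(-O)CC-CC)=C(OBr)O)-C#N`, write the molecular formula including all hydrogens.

Heavy atoms from the SMILES: 1 Br, 10 C, 1 Cl, 1 F, 3 N, 6 O.
Implicit hydrogens by atom environment:
  6 × C: no H
  3 × C: 2 H each → 6
  3 × O: 1 H each → 3
  2 × N: no H
  2 × O: no H
  1 × Br: no H
  1 × C: 3 H
  1 × Cl: no H
  1 × F: no H
  1 × N: 1 H
  1 × O (charge -1): no H
  Total hydrogens = 13.
Net charge -1.
Molecular formula: C10H13BrClFN3O6-

C10H13BrClFN3O6-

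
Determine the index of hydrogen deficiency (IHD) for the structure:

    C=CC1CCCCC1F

Molecular formula from the SMILES: C8H13F.
DoU = (2C + 2 + N − H − X)/2 = (2·8 + 2 + 0 − 13 − 1)/2 = 4/2 = 2.
(Structurally: 1 ring(s) + 1 π bond(s) = 2.)

2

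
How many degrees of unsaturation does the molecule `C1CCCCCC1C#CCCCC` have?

3

Molecular formula from the SMILES: C13H22.
DoU = (2C + 2 + N − H − X)/2 = (2·13 + 2 + 0 − 22 − 0)/2 = 6/2 = 3.
(Structurally: 1 ring(s) + 2 π bond(s) = 3.)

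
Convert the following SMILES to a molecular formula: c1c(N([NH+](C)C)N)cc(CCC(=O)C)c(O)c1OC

C13H22N3O3+

Heavy atoms from the SMILES: 13 C, 3 N, 3 O.
Implicit hydrogens by atom environment:
  4 × C: 3 H each → 12
  4 × C (aromatic): no H
  2 × C: 2 H each → 4
  2 × C (aromatic): 1 H each → 2
  2 × O: no H
  1 × C: no H
  1 × N: 2 H
  1 × N (charge +1): 1 H
  1 × N: no H
  1 × O: 1 H
  Total hydrogens = 22.
Net charge +1.
Molecular formula: C13H22N3O3+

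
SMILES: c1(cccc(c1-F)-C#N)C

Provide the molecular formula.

Heavy atoms from the SMILES: 8 C, 1 F, 1 N.
Implicit hydrogens by atom environment:
  3 × C (aromatic): 1 H each → 3
  3 × C (aromatic): no H
  1 × C: 3 H
  1 × C: no H
  1 × F: no H
  1 × N: no H
  Total hydrogens = 6.
Molecular formula: C8H6FN

C8H6FN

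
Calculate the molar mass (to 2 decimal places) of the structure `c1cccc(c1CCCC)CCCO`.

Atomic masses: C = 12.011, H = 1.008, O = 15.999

Molecular formula: C13H20O.
M = 13×12.011 + 20×1.008 + 1×15.999 = 192.30 g/mol.

192.30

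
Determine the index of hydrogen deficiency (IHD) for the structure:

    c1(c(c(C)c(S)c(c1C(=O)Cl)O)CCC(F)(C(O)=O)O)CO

6

Molecular formula from the SMILES: C13H14ClFO6S.
DoU = (2C + 2 + N − H − X)/2 = (2·13 + 2 + 0 − 14 − 2)/2 = 12/2 = 6.
(Structurally: 1 ring(s) + 5 π bond(s) = 6.)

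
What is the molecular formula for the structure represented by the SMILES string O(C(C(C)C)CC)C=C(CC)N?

C10H21NO

Heavy atoms from the SMILES: 10 C, 1 N, 1 O.
Implicit hydrogens by atom environment:
  4 × C: 3 H each → 12
  3 × C: 1 H each → 3
  2 × C: 2 H each → 4
  1 × C: no H
  1 × N: 2 H
  1 × O: no H
  Total hydrogens = 21.
Molecular formula: C10H21NO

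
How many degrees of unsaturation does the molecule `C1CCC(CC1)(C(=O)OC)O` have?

2

Molecular formula from the SMILES: C8H14O3.
DoU = (2C + 2 + N − H − X)/2 = (2·8 + 2 + 0 − 14 − 0)/2 = 4/2 = 2.
(Structurally: 1 ring(s) + 1 π bond(s) = 2.)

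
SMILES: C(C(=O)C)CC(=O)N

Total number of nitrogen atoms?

The symbol for nitrogen appears 1 time in the SMILES.

1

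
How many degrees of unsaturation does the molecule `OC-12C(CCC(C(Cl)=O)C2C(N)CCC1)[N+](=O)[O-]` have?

Molecular formula from the SMILES: C11H17ClN2O4.
DoU = (2C + 2 + N − H − X)/2 = (2·11 + 2 + 2 − 17 − 1)/2 = 8/2 = 4.
(Structurally: 2 ring(s) + 2 π bond(s) = 4.)

4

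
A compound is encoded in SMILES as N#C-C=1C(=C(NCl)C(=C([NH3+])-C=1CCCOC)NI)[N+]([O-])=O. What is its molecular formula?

Heavy atoms from the SMILES: 11 C, 1 Cl, 1 I, 5 N, 3 O.
Implicit hydrogens by atom environment:
  6 × C (aromatic): no H
  3 × C: 2 H each → 6
  2 × N: 1 H each → 2
  2 × O: no H
  1 × C: 3 H
  1 × C: no H
  1 × Cl: no H
  1 × I: no H
  1 × N (charge +1): 3 H
  1 × N: no H
  1 × N (charge +1): no H
  1 × O (charge -1): no H
  Total hydrogens = 14.
Net charge +1.
Molecular formula: C11H14ClIN5O3+

C11H14ClIN5O3+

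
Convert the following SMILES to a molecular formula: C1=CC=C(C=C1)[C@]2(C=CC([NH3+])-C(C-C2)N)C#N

C14H18N3+

Heavy atoms from the SMILES: 14 C, 3 N.
Implicit hydrogens by atom environment:
  5 × C (aromatic): 1 H each → 5
  4 × C: 1 H each → 4
  2 × C: 2 H each → 4
  2 × C: no H
  1 × C (aromatic): no H
  1 × N (charge +1): 3 H
  1 × N: 2 H
  1 × N: no H
  Total hydrogens = 18.
Net charge +1.
Molecular formula: C14H18N3+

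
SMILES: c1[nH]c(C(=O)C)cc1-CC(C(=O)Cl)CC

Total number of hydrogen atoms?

Hydrogens are implicit in SMILES; fill each atom to its normal valence:
  2 × C: 3 H each → 6
  2 × C: 2 H each → 4
  2 × C (aromatic): 1 H each → 2
  2 × C (aromatic): no H
  2 × C: no H
  2 × O: no H
  1 × C: 1 H
  1 × Cl: no H
  1 × N (aromatic): 1 H
  Total hydrogens = 14.

14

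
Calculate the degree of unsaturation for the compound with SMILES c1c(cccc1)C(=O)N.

5

Molecular formula from the SMILES: C7H7NO.
DoU = (2C + 2 + N − H − X)/2 = (2·7 + 2 + 1 − 7 − 0)/2 = 10/2 = 5.
(Structurally: 1 ring(s) + 4 π bond(s) = 5.)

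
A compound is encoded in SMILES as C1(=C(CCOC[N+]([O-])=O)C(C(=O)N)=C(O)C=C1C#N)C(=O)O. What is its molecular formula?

C12H11N3O7

Heavy atoms from the SMILES: 12 C, 3 N, 7 O.
Implicit hydrogens by atom environment:
  5 × C (aromatic): no H
  4 × O: no H
  3 × C: 2 H each → 6
  3 × C: no H
  2 × O: 1 H each → 2
  1 × C (aromatic): 1 H
  1 × N: 2 H
  1 × N: no H
  1 × N (charge +1): no H
  1 × O (charge -1): no H
  Total hydrogens = 11.
Molecular formula: C12H11N3O7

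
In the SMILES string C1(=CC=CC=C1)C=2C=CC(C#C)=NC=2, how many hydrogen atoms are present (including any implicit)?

Hydrogens are implicit in SMILES; fill each atom to its normal valence:
  8 × C (aromatic): 1 H each → 8
  3 × C (aromatic): no H
  1 × C: 1 H
  1 × C: no H
  1 × N (aromatic): no H
  Total hydrogens = 9.

9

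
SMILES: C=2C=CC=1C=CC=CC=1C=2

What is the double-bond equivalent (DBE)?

7

Molecular formula from the SMILES: C10H8.
DoU = (2C + 2 + N − H − X)/2 = (2·10 + 2 + 0 − 8 − 0)/2 = 14/2 = 7.
(Structurally: 2 ring(s) + 5 π bond(s) = 7.)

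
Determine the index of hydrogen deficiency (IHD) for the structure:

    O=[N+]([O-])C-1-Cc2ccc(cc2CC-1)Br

6

Molecular formula from the SMILES: C10H10BrNO2.
DoU = (2C + 2 + N − H − X)/2 = (2·10 + 2 + 1 − 10 − 1)/2 = 12/2 = 6.
(Structurally: 2 ring(s) + 4 π bond(s) = 6.)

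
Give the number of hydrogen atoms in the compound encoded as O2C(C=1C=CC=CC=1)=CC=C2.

8

Hydrogens are implicit in SMILES; fill each atom to its normal valence:
  8 × C (aromatic): 1 H each → 8
  2 × C (aromatic): no H
  1 × O (aromatic): no H
  Total hydrogens = 8.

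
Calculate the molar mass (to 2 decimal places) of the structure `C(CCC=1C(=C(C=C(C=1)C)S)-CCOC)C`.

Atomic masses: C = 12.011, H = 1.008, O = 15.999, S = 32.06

238.39

Molecular formula: C14H22OS.
M = 14×12.011 + 22×1.008 + 1×15.999 + 1×32.06 = 238.39 g/mol.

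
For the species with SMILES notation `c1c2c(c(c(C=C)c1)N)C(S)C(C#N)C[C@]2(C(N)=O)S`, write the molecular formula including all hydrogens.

C14H15N3OS2

Heavy atoms from the SMILES: 14 C, 3 N, 1 O, 2 S.
Implicit hydrogens by atom environment:
  4 × C (aromatic): no H
  3 × C: 1 H each → 3
  3 × C: no H
  2 × C: 2 H each → 4
  2 × C (aromatic): 1 H each → 2
  2 × N: 2 H each → 4
  2 × S: 1 H each → 2
  1 × N: no H
  1 × O: no H
  Total hydrogens = 15.
Molecular formula: C14H15N3OS2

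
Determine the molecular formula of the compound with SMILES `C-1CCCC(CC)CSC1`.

Heavy atoms from the SMILES: 9 C, 1 S.
Implicit hydrogens by atom environment:
  7 × C: 2 H each → 14
  1 × C: 3 H
  1 × C: 1 H
  1 × S: no H
  Total hydrogens = 18.
Molecular formula: C9H18S

C9H18S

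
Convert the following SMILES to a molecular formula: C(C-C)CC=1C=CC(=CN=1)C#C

Heavy atoms from the SMILES: 11 C, 1 N.
Implicit hydrogens by atom environment:
  3 × C: 2 H each → 6
  3 × C (aromatic): 1 H each → 3
  2 × C (aromatic): no H
  1 × C: 3 H
  1 × C: 1 H
  1 × C: no H
  1 × N (aromatic): no H
  Total hydrogens = 13.
Molecular formula: C11H13N

C11H13N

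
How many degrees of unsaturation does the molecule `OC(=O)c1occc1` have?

Molecular formula from the SMILES: C5H4O3.
DoU = (2C + 2 + N − H − X)/2 = (2·5 + 2 + 0 − 4 − 0)/2 = 8/2 = 4.
(Structurally: 1 ring(s) + 3 π bond(s) = 4.)

4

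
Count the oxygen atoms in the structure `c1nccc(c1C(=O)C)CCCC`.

The symbol for oxygen appears 1 time in the SMILES.

1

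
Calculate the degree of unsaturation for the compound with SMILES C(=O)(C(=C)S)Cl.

2

Molecular formula from the SMILES: C3H3ClOS.
DoU = (2C + 2 + N − H − X)/2 = (2·3 + 2 + 0 − 3 − 1)/2 = 4/2 = 2.
(Structurally: 0 ring(s) + 2 π bond(s) = 2.)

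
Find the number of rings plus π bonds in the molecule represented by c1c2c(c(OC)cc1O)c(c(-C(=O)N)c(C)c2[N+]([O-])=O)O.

Molecular formula from the SMILES: C13H12N2O6.
DoU = (2C + 2 + N − H − X)/2 = (2·13 + 2 + 2 − 12 − 0)/2 = 18/2 = 9.
(Structurally: 2 ring(s) + 7 π bond(s) = 9.)

9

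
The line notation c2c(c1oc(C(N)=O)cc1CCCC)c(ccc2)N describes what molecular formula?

C15H18N2O2

Heavy atoms from the SMILES: 15 C, 2 N, 2 O.
Implicit hydrogens by atom environment:
  5 × C (aromatic): 1 H each → 5
  5 × C (aromatic): no H
  3 × C: 2 H each → 6
  2 × N: 2 H each → 4
  1 × C: 3 H
  1 × C: no H
  1 × O (aromatic): no H
  1 × O: no H
  Total hydrogens = 18.
Molecular formula: C15H18N2O2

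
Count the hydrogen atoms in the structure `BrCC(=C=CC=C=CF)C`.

Hydrogens are implicit in SMILES; fill each atom to its normal valence:
  3 × C: 1 H each → 3
  3 × C: no H
  1 × Br: no H
  1 × C: 3 H
  1 × C: 2 H
  1 × F: no H
  Total hydrogens = 8.

8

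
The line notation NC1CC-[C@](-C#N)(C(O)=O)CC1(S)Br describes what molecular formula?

C8H11BrN2O2S

Heavy atoms from the SMILES: 1 Br, 8 C, 2 N, 2 O, 1 S.
Implicit hydrogens by atom environment:
  4 × C: no H
  3 × C: 2 H each → 6
  1 × Br: no H
  1 × C: 1 H
  1 × N: 2 H
  1 × N: no H
  1 × O: 1 H
  1 × O: no H
  1 × S: 1 H
  Total hydrogens = 11.
Molecular formula: C8H11BrN2O2S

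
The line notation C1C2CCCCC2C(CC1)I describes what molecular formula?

Heavy atoms from the SMILES: 10 C, 1 I.
Implicit hydrogens by atom environment:
  7 × C: 2 H each → 14
  3 × C: 1 H each → 3
  1 × I: no H
  Total hydrogens = 17.
Molecular formula: C10H17I

C10H17I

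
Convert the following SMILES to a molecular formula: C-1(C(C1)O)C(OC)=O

Heavy atoms from the SMILES: 5 C, 3 O.
Implicit hydrogens by atom environment:
  2 × C: 1 H each → 2
  2 × O: no H
  1 × C: 3 H
  1 × C: 2 H
  1 × C: no H
  1 × O: 1 H
  Total hydrogens = 8.
Molecular formula: C5H8O3

C5H8O3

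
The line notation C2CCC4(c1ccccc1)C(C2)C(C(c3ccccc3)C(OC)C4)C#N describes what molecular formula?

Heavy atoms from the SMILES: 24 C, 1 N, 1 O.
Implicit hydrogens by atom environment:
  10 × C (aromatic): 1 H each → 10
  5 × C: 2 H each → 10
  4 × C: 1 H each → 4
  2 × C: no H
  2 × C (aromatic): no H
  1 × C: 3 H
  1 × N: no H
  1 × O: no H
  Total hydrogens = 27.
Molecular formula: C24H27NO

C24H27NO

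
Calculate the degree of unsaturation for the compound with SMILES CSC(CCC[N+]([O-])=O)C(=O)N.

Molecular formula from the SMILES: C6H12N2O3S.
DoU = (2C + 2 + N − H − X)/2 = (2·6 + 2 + 2 − 12 − 0)/2 = 4/2 = 2.
(Structurally: 0 ring(s) + 2 π bond(s) = 2.)

2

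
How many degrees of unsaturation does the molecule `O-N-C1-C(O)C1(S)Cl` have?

Molecular formula from the SMILES: C3H6ClNO2S.
DoU = (2C + 2 + N − H − X)/2 = (2·3 + 2 + 1 − 6 − 1)/2 = 2/2 = 1.
(Structurally: 1 ring(s) + 0 π bond(s) = 1.)

1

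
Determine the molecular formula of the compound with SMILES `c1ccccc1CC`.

Heavy atoms from the SMILES: 8 C.
Implicit hydrogens by atom environment:
  5 × C (aromatic): 1 H each → 5
  1 × C: 3 H
  1 × C: 2 H
  1 × C (aromatic): no H
  Total hydrogens = 10.
Molecular formula: C8H10

C8H10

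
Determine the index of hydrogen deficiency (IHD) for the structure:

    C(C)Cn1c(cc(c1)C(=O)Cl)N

4

Molecular formula from the SMILES: C8H11ClN2O.
DoU = (2C + 2 + N − H − X)/2 = (2·8 + 2 + 2 − 11 − 1)/2 = 8/2 = 4.
(Structurally: 1 ring(s) + 3 π bond(s) = 4.)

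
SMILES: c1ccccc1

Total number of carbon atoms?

6

The symbol for carbon appears 6 times in the SMILES. Lowercase c denotes aromatic carbon and counts toward C.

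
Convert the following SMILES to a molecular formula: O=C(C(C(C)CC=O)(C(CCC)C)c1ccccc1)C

Heavy atoms from the SMILES: 18 C, 2 O.
Implicit hydrogens by atom environment:
  5 × C (aromatic): 1 H each → 5
  4 × C: 3 H each → 12
  3 × C: 2 H each → 6
  3 × C: 1 H each → 3
  2 × C: no H
  2 × O: no H
  1 × C (aromatic): no H
  Total hydrogens = 26.
Molecular formula: C18H26O2

C18H26O2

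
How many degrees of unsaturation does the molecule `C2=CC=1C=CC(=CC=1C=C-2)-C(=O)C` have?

8

Molecular formula from the SMILES: C12H10O.
DoU = (2C + 2 + N − H − X)/2 = (2·12 + 2 + 0 − 10 − 0)/2 = 16/2 = 8.
(Structurally: 2 ring(s) + 6 π bond(s) = 8.)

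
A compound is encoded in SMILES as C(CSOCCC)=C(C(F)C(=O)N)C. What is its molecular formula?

Heavy atoms from the SMILES: 9 C, 1 F, 1 N, 2 O, 1 S.
Implicit hydrogens by atom environment:
  3 × C: 2 H each → 6
  2 × C: 3 H each → 6
  2 × C: 1 H each → 2
  2 × C: no H
  2 × O: no H
  1 × F: no H
  1 × N: 2 H
  1 × S: no H
  Total hydrogens = 16.
Molecular formula: C9H16FNO2S

C9H16FNO2S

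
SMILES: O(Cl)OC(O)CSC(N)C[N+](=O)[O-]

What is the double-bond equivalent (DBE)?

1

Molecular formula from the SMILES: C4H9ClN2O5S.
DoU = (2C + 2 + N − H − X)/2 = (2·4 + 2 + 2 − 9 − 1)/2 = 2/2 = 1.
(Structurally: 0 ring(s) + 1 π bond(s) = 1.)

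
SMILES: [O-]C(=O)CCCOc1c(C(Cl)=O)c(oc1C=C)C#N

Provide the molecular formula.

C12H9ClNO5-

Heavy atoms from the SMILES: 12 C, 1 Cl, 1 N, 5 O.
Implicit hydrogens by atom environment:
  4 × C: 2 H each → 8
  4 × C (aromatic): no H
  3 × C: no H
  3 × O: no H
  1 × C: 1 H
  1 × Cl: no H
  1 × N: no H
  1 × O (aromatic): no H
  1 × O (charge -1): no H
  Total hydrogens = 9.
Net charge -1.
Molecular formula: C12H9ClNO5-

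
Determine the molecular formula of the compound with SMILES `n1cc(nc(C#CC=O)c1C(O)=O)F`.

C8H3FN2O3

Heavy atoms from the SMILES: 8 C, 1 F, 2 N, 3 O.
Implicit hydrogens by atom environment:
  3 × C (aromatic): no H
  3 × C: no H
  2 × N (aromatic): no H
  2 × O: no H
  1 × C (aromatic): 1 H
  1 × C: 1 H
  1 × F: no H
  1 × O: 1 H
  Total hydrogens = 3.
Molecular formula: C8H3FN2O3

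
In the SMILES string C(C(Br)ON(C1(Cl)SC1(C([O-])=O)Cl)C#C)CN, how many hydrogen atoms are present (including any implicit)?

8

Hydrogens are implicit in SMILES; fill each atom to its normal valence:
  4 × C: no H
  2 × C: 2 H each → 4
  2 × C: 1 H each → 2
  2 × Cl: no H
  2 × O: no H
  1 × Br: no H
  1 × N: 2 H
  1 × N: no H
  1 × O (charge -1): no H
  1 × S: no H
  Total hydrogens = 8.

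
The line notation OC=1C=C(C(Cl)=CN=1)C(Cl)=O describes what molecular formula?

C6H3Cl2NO2

Heavy atoms from the SMILES: 6 C, 2 Cl, 1 N, 2 O.
Implicit hydrogens by atom environment:
  3 × C (aromatic): no H
  2 × C (aromatic): 1 H each → 2
  2 × Cl: no H
  1 × C: no H
  1 × N (aromatic): no H
  1 × O: 1 H
  1 × O: no H
  Total hydrogens = 3.
Molecular formula: C6H3Cl2NO2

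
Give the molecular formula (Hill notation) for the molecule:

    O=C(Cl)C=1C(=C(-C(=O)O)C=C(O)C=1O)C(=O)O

Heavy atoms from the SMILES: 9 C, 1 Cl, 7 O.
Implicit hydrogens by atom environment:
  5 × C (aromatic): no H
  4 × O: 1 H each → 4
  3 × C: no H
  3 × O: no H
  1 × C (aromatic): 1 H
  1 × Cl: no H
  Total hydrogens = 5.
Molecular formula: C9H5ClO7

C9H5ClO7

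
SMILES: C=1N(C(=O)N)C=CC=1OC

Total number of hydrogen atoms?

8

Hydrogens are implicit in SMILES; fill each atom to its normal valence:
  3 × C (aromatic): 1 H each → 3
  2 × O: no H
  1 × C: 3 H
  1 × C (aromatic): no H
  1 × C: no H
  1 × N: 2 H
  1 × N (aromatic): no H
  Total hydrogens = 8.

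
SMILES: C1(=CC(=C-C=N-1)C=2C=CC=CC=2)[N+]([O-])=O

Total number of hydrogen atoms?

8

Hydrogens are implicit in SMILES; fill each atom to its normal valence:
  8 × C (aromatic): 1 H each → 8
  3 × C (aromatic): no H
  1 × N (aromatic): no H
  1 × N (charge +1): no H
  1 × O: no H
  1 × O (charge -1): no H
  Total hydrogens = 8.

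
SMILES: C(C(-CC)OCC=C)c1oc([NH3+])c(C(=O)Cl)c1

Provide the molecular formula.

Heavy atoms from the SMILES: 12 C, 1 Cl, 1 N, 3 O.
Implicit hydrogens by atom environment:
  4 × C: 2 H each → 8
  3 × C (aromatic): no H
  2 × C: 1 H each → 2
  2 × O: no H
  1 × C: 3 H
  1 × C (aromatic): 1 H
  1 × C: no H
  1 × Cl: no H
  1 × N (charge +1): 3 H
  1 × O (aromatic): no H
  Total hydrogens = 17.
Net charge +1.
Molecular formula: C12H17ClNO3+

C12H17ClNO3+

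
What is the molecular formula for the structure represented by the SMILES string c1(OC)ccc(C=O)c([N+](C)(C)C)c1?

C11H16NO2+

Heavy atoms from the SMILES: 11 C, 1 N, 2 O.
Implicit hydrogens by atom environment:
  4 × C: 3 H each → 12
  3 × C (aromatic): 1 H each → 3
  3 × C (aromatic): no H
  2 × O: no H
  1 × C: 1 H
  1 × N (charge +1): no H
  Total hydrogens = 16.
Net charge +1.
Molecular formula: C11H16NO2+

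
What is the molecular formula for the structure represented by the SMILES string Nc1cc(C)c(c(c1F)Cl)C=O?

C8H7ClFNO

Heavy atoms from the SMILES: 8 C, 1 Cl, 1 F, 1 N, 1 O.
Implicit hydrogens by atom environment:
  5 × C (aromatic): no H
  1 × C: 3 H
  1 × C (aromatic): 1 H
  1 × C: 1 H
  1 × Cl: no H
  1 × F: no H
  1 × N: 2 H
  1 × O: no H
  Total hydrogens = 7.
Molecular formula: C8H7ClFNO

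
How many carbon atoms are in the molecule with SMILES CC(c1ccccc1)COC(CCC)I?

13

The symbol for carbon appears 13 times in the SMILES. Lowercase c denotes aromatic carbon and counts toward C.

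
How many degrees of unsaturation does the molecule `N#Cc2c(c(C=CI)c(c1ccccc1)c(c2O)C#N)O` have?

Molecular formula from the SMILES: C16H9IN2O2.
DoU = (2C + 2 + N − H − X)/2 = (2·16 + 2 + 2 − 9 − 1)/2 = 26/2 = 13.
(Structurally: 2 ring(s) + 11 π bond(s) = 13.)

13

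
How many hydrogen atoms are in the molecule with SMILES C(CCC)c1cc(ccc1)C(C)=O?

16

Hydrogens are implicit in SMILES; fill each atom to its normal valence:
  4 × C (aromatic): 1 H each → 4
  3 × C: 2 H each → 6
  2 × C: 3 H each → 6
  2 × C (aromatic): no H
  1 × C: no H
  1 × O: no H
  Total hydrogens = 16.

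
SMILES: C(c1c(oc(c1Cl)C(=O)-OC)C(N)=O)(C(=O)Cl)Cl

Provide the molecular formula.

Heavy atoms from the SMILES: 9 C, 3 Cl, 1 N, 5 O.
Implicit hydrogens by atom environment:
  4 × C (aromatic): no H
  4 × O: no H
  3 × C: no H
  3 × Cl: no H
  1 × C: 3 H
  1 × C: 1 H
  1 × N: 2 H
  1 × O (aromatic): no H
  Total hydrogens = 6.
Molecular formula: C9H6Cl3NO5

C9H6Cl3NO5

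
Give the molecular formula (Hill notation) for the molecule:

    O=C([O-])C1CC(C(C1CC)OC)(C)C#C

C12H17O3-

Heavy atoms from the SMILES: 12 C, 3 O.
Implicit hydrogens by atom environment:
  4 × C: 1 H each → 4
  3 × C: 3 H each → 9
  3 × C: no H
  2 × C: 2 H each → 4
  2 × O: no H
  1 × O (charge -1): no H
  Total hydrogens = 17.
Net charge -1.
Molecular formula: C12H17O3-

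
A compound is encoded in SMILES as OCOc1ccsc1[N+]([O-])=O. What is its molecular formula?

C5H5NO4S

Heavy atoms from the SMILES: 5 C, 1 N, 4 O, 1 S.
Implicit hydrogens by atom environment:
  2 × C (aromatic): 1 H each → 2
  2 × C (aromatic): no H
  2 × O: no H
  1 × C: 2 H
  1 × N (charge +1): no H
  1 × O: 1 H
  1 × O (charge -1): no H
  1 × S (aromatic): no H
  Total hydrogens = 5.
Molecular formula: C5H5NO4S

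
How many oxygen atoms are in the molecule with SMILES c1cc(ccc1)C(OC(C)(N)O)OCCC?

The symbol for oxygen appears 3 times in the SMILES.

3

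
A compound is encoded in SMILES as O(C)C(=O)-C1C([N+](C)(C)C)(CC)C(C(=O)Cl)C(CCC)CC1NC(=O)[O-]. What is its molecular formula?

Heavy atoms from the SMILES: 18 C, 1 Cl, 2 N, 5 O.
Implicit hydrogens by atom environment:
  6 × C: 3 H each → 18
  4 × C: 2 H each → 8
  4 × C: 1 H each → 4
  4 × C: no H
  4 × O: no H
  1 × Cl: no H
  1 × N: 1 H
  1 × N (charge +1): no H
  1 × O (charge -1): no H
  Total hydrogens = 31.
Molecular formula: C18H31ClN2O5

C18H31ClN2O5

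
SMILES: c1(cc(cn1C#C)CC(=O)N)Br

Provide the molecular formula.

C8H7BrN2O

Heavy atoms from the SMILES: 1 Br, 8 C, 2 N, 1 O.
Implicit hydrogens by atom environment:
  2 × C (aromatic): 1 H each → 2
  2 × C (aromatic): no H
  2 × C: no H
  1 × Br: no H
  1 × C: 2 H
  1 × C: 1 H
  1 × N: 2 H
  1 × N (aromatic): no H
  1 × O: no H
  Total hydrogens = 7.
Molecular formula: C8H7BrN2O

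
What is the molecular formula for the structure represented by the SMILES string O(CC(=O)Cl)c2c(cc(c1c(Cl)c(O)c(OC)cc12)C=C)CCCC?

C19H20Cl2O4

Heavy atoms from the SMILES: 19 C, 2 Cl, 4 O.
Implicit hydrogens by atom environment:
  8 × C (aromatic): no H
  5 × C: 2 H each → 10
  3 × O: no H
  2 × C: 3 H each → 6
  2 × C (aromatic): 1 H each → 2
  2 × Cl: no H
  1 × C: 1 H
  1 × C: no H
  1 × O: 1 H
  Total hydrogens = 20.
Molecular formula: C19H20Cl2O4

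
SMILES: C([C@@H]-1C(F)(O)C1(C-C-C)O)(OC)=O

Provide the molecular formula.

C8H13FO4

Heavy atoms from the SMILES: 8 C, 1 F, 4 O.
Implicit hydrogens by atom environment:
  3 × C: no H
  2 × C: 3 H each → 6
  2 × C: 2 H each → 4
  2 × O: 1 H each → 2
  2 × O: no H
  1 × C: 1 H
  1 × F: no H
  Total hydrogens = 13.
Molecular formula: C8H13FO4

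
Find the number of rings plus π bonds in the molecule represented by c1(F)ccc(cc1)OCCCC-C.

4

Molecular formula from the SMILES: C11H15FO.
DoU = (2C + 2 + N − H − X)/2 = (2·11 + 2 + 0 − 15 − 1)/2 = 8/2 = 4.
(Structurally: 1 ring(s) + 3 π bond(s) = 4.)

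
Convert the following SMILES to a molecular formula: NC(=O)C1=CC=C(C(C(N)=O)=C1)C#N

C9H7N3O2

Heavy atoms from the SMILES: 9 C, 3 N, 2 O.
Implicit hydrogens by atom environment:
  3 × C (aromatic): 1 H each → 3
  3 × C (aromatic): no H
  3 × C: no H
  2 × N: 2 H each → 4
  2 × O: no H
  1 × N: no H
  Total hydrogens = 7.
Molecular formula: C9H7N3O2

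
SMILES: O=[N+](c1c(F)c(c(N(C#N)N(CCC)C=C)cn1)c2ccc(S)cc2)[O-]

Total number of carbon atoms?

The symbol for carbon appears 17 times in the SMILES. Lowercase c denotes aromatic carbon and counts toward C.

17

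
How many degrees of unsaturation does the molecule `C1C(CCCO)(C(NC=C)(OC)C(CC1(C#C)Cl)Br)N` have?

Molecular formula from the SMILES: C14H22BrClN2O2.
DoU = (2C + 2 + N − H − X)/2 = (2·14 + 2 + 2 − 22 − 2)/2 = 8/2 = 4.
(Structurally: 1 ring(s) + 3 π bond(s) = 4.)

4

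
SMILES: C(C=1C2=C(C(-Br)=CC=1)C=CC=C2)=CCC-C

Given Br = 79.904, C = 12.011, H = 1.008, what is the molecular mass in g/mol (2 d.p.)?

Molecular formula: C15H15Br.
M = 1×79.904 + 15×12.011 + 15×1.008 = 275.19 g/mol.

275.19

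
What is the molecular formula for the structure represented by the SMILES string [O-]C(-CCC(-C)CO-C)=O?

C7H13O3-

Heavy atoms from the SMILES: 7 C, 3 O.
Implicit hydrogens by atom environment:
  3 × C: 2 H each → 6
  2 × C: 3 H each → 6
  2 × O: no H
  1 × C: 1 H
  1 × C: no H
  1 × O (charge -1): no H
  Total hydrogens = 13.
Net charge -1.
Molecular formula: C7H13O3-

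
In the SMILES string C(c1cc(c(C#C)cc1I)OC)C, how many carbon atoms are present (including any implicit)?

The symbol for carbon appears 11 times in the SMILES. Lowercase c denotes aromatic carbon and counts toward C.

11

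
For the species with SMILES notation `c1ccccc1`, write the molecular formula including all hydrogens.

C6H6

Heavy atoms from the SMILES: 6 C.
Implicit hydrogens by atom environment:
  6 × C (aromatic): 1 H each → 6
  Total hydrogens = 6.
Molecular formula: C6H6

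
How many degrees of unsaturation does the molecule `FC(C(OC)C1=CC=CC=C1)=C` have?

Molecular formula from the SMILES: C10H11FO.
DoU = (2C + 2 + N − H − X)/2 = (2·10 + 2 + 0 − 11 − 1)/2 = 10/2 = 5.
(Structurally: 1 ring(s) + 4 π bond(s) = 5.)

5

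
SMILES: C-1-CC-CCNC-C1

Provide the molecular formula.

C7H15N

Heavy atoms from the SMILES: 7 C, 1 N.
Implicit hydrogens by atom environment:
  7 × C: 2 H each → 14
  1 × N: 1 H
  Total hydrogens = 15.
Molecular formula: C7H15N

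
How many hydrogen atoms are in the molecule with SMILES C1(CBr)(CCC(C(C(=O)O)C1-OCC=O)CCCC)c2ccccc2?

27

Hydrogens are implicit in SMILES; fill each atom to its normal valence:
  7 × C: 2 H each → 14
  5 × C (aromatic): 1 H each → 5
  4 × C: 1 H each → 4
  3 × O: no H
  2 × C: no H
  1 × Br: no H
  1 × C: 3 H
  1 × C (aromatic): no H
  1 × O: 1 H
  Total hydrogens = 27.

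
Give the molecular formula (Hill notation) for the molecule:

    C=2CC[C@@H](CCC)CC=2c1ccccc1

C15H20

Heavy atoms from the SMILES: 15 C.
Implicit hydrogens by atom environment:
  5 × C: 2 H each → 10
  5 × C (aromatic): 1 H each → 5
  2 × C: 1 H each → 2
  1 × C: 3 H
  1 × C: no H
  1 × C (aromatic): no H
  Total hydrogens = 20.
Molecular formula: C15H20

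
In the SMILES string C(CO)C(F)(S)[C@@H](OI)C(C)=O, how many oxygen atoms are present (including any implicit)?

3

The symbol for oxygen appears 3 times in the SMILES.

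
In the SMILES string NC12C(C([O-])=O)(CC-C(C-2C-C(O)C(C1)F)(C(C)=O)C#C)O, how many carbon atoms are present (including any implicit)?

The symbol for carbon appears 15 times in the SMILES.

15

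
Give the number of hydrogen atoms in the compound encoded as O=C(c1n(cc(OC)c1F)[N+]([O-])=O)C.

Hydrogens are implicit in SMILES; fill each atom to its normal valence:
  3 × C (aromatic): no H
  3 × O: no H
  2 × C: 3 H each → 6
  1 × C (aromatic): 1 H
  1 × C: no H
  1 × F: no H
  1 × N (aromatic): no H
  1 × N (charge +1): no H
  1 × O (charge -1): no H
  Total hydrogens = 7.

7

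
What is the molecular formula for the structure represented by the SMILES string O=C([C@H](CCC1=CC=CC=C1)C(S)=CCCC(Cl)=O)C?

Heavy atoms from the SMILES: 16 C, 1 Cl, 2 O, 1 S.
Implicit hydrogens by atom environment:
  5 × C (aromatic): 1 H each → 5
  4 × C: 2 H each → 8
  3 × C: no H
  2 × C: 1 H each → 2
  2 × O: no H
  1 × C: 3 H
  1 × C (aromatic): no H
  1 × Cl: no H
  1 × S: 1 H
  Total hydrogens = 19.
Molecular formula: C16H19ClO2S

C16H19ClO2S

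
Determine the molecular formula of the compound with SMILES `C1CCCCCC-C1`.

Heavy atoms from the SMILES: 8 C.
Implicit hydrogens by atom environment:
  8 × C: 2 H each → 16
  Total hydrogens = 16.
Molecular formula: C8H16

C8H16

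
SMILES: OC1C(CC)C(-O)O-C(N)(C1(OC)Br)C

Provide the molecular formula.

C9H18BrNO4

Heavy atoms from the SMILES: 1 Br, 9 C, 1 N, 4 O.
Implicit hydrogens by atom environment:
  3 × C: 3 H each → 9
  3 × C: 1 H each → 3
  2 × C: no H
  2 × O: 1 H each → 2
  2 × O: no H
  1 × Br: no H
  1 × C: 2 H
  1 × N: 2 H
  Total hydrogens = 18.
Molecular formula: C9H18BrNO4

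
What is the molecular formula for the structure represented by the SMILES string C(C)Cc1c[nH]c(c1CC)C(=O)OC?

Heavy atoms from the SMILES: 11 C, 1 N, 2 O.
Implicit hydrogens by atom environment:
  3 × C: 3 H each → 9
  3 × C: 2 H each → 6
  3 × C (aromatic): no H
  2 × O: no H
  1 × C (aromatic): 1 H
  1 × C: no H
  1 × N (aromatic): 1 H
  Total hydrogens = 17.
Molecular formula: C11H17NO2

C11H17NO2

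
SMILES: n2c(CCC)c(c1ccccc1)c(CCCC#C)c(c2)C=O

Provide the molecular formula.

C20H21NO

Heavy atoms from the SMILES: 20 C, 1 N, 1 O.
Implicit hydrogens by atom environment:
  6 × C (aromatic): 1 H each → 6
  5 × C: 2 H each → 10
  5 × C (aromatic): no H
  2 × C: 1 H each → 2
  1 × C: 3 H
  1 × C: no H
  1 × N (aromatic): no H
  1 × O: no H
  Total hydrogens = 21.
Molecular formula: C20H21NO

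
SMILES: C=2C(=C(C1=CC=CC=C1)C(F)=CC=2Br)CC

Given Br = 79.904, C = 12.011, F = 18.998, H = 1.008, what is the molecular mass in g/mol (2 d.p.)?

279.15

Molecular formula: C14H12BrF.
M = 1×79.904 + 14×12.011 + 1×18.998 + 12×1.008 = 279.15 g/mol.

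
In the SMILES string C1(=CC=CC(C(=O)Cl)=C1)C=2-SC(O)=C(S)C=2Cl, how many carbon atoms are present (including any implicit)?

11

The symbol for carbon appears 11 times in the SMILES. (Cl is a single chlorine, not C + l.)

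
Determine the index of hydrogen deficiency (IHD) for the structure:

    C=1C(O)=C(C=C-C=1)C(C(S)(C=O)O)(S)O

Molecular formula from the SMILES: C9H10O4S2.
DoU = (2C + 2 + N − H − X)/2 = (2·9 + 2 + 0 − 10 − 0)/2 = 10/2 = 5.
(Structurally: 1 ring(s) + 4 π bond(s) = 5.)

5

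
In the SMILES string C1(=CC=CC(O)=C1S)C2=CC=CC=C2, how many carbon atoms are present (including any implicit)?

The symbol for carbon appears 12 times in the SMILES.

12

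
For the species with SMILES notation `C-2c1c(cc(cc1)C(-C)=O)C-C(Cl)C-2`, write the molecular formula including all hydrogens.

Heavy atoms from the SMILES: 12 C, 1 Cl, 1 O.
Implicit hydrogens by atom environment:
  3 × C: 2 H each → 6
  3 × C (aromatic): 1 H each → 3
  3 × C (aromatic): no H
  1 × C: 3 H
  1 × C: 1 H
  1 × C: no H
  1 × Cl: no H
  1 × O: no H
  Total hydrogens = 13.
Molecular formula: C12H13ClO

C12H13ClO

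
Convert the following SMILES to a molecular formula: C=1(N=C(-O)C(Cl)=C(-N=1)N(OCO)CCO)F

Heavy atoms from the SMILES: 7 C, 1 Cl, 1 F, 3 N, 4 O.
Implicit hydrogens by atom environment:
  4 × C (aromatic): no H
  3 × C: 2 H each → 6
  3 × O: 1 H each → 3
  2 × N (aromatic): no H
  1 × Cl: no H
  1 × F: no H
  1 × N: no H
  1 × O: no H
  Total hydrogens = 9.
Molecular formula: C7H9ClFN3O4

C7H9ClFN3O4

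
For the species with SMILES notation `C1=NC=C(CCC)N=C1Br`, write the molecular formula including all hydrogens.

C7H9BrN2

Heavy atoms from the SMILES: 1 Br, 7 C, 2 N.
Implicit hydrogens by atom environment:
  2 × C: 2 H each → 4
  2 × C (aromatic): 1 H each → 2
  2 × C (aromatic): no H
  2 × N (aromatic): no H
  1 × Br: no H
  1 × C: 3 H
  Total hydrogens = 9.
Molecular formula: C7H9BrN2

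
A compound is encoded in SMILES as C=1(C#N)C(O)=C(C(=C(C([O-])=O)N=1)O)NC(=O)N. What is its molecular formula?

C8H5N4O5-

Heavy atoms from the SMILES: 8 C, 4 N, 5 O.
Implicit hydrogens by atom environment:
  5 × C (aromatic): no H
  3 × C: no H
  2 × O: 1 H each → 2
  2 × O: no H
  1 × N: 2 H
  1 × N: 1 H
  1 × N (aromatic): no H
  1 × N: no H
  1 × O (charge -1): no H
  Total hydrogens = 5.
Net charge -1.
Molecular formula: C8H5N4O5-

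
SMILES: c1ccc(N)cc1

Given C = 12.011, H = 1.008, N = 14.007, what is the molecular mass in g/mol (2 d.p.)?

93.13

Molecular formula: C6H7N.
M = 6×12.011 + 7×1.008 + 1×14.007 = 93.13 g/mol.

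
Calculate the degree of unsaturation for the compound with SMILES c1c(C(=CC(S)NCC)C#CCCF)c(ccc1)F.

Molecular formula from the SMILES: C15H17F2NS.
DoU = (2C + 2 + N − H − X)/2 = (2·15 + 2 + 1 − 17 − 2)/2 = 14/2 = 7.
(Structurally: 1 ring(s) + 6 π bond(s) = 7.)

7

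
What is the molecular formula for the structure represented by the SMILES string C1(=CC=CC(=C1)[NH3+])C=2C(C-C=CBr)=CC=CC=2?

C15H15BrN+

Heavy atoms from the SMILES: 1 Br, 15 C, 1 N.
Implicit hydrogens by atom environment:
  8 × C (aromatic): 1 H each → 8
  4 × C (aromatic): no H
  2 × C: 1 H each → 2
  1 × Br: no H
  1 × C: 2 H
  1 × N (charge +1): 3 H
  Total hydrogens = 15.
Net charge +1.
Molecular formula: C15H15BrN+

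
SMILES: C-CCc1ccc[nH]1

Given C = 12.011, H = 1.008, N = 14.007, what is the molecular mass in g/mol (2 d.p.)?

Molecular formula: C7H11N.
M = 7×12.011 + 11×1.008 + 1×14.007 = 109.17 g/mol.

109.17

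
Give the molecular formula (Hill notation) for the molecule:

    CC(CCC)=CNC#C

Heavy atoms from the SMILES: 8 C, 1 N.
Implicit hydrogens by atom environment:
  2 × C: 3 H each → 6
  2 × C: 2 H each → 4
  2 × C: 1 H each → 2
  2 × C: no H
  1 × N: 1 H
  Total hydrogens = 13.
Molecular formula: C8H13N

C8H13N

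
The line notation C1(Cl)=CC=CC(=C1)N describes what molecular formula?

C6H6ClN

Heavy atoms from the SMILES: 6 C, 1 Cl, 1 N.
Implicit hydrogens by atom environment:
  4 × C (aromatic): 1 H each → 4
  2 × C (aromatic): no H
  1 × Cl: no H
  1 × N: 2 H
  Total hydrogens = 6.
Molecular formula: C6H6ClN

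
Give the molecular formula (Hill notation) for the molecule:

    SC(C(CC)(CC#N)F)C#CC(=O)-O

Heavy atoms from the SMILES: 9 C, 1 F, 1 N, 2 O, 1 S.
Implicit hydrogens by atom environment:
  5 × C: no H
  2 × C: 2 H each → 4
  1 × C: 3 H
  1 × C: 1 H
  1 × F: no H
  1 × N: no H
  1 × O: 1 H
  1 × O: no H
  1 × S: 1 H
  Total hydrogens = 10.
Molecular formula: C9H10FNO2S

C9H10FNO2S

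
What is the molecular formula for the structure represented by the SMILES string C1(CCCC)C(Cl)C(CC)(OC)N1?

Heavy atoms from the SMILES: 10 C, 1 Cl, 1 N, 1 O.
Implicit hydrogens by atom environment:
  4 × C: 2 H each → 8
  3 × C: 3 H each → 9
  2 × C: 1 H each → 2
  1 × C: no H
  1 × Cl: no H
  1 × N: 1 H
  1 × O: no H
  Total hydrogens = 20.
Molecular formula: C10H20ClNO

C10H20ClNO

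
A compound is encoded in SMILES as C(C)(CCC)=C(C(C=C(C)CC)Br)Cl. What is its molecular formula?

C12H20BrCl

Heavy atoms from the SMILES: 1 Br, 12 C, 1 Cl.
Implicit hydrogens by atom environment:
  4 × C: 3 H each → 12
  3 × C: 2 H each → 6
  3 × C: no H
  2 × C: 1 H each → 2
  1 × Br: no H
  1 × Cl: no H
  Total hydrogens = 20.
Molecular formula: C12H20BrCl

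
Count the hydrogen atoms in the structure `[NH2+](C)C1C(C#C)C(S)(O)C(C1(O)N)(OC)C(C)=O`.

19

Hydrogens are implicit in SMILES; fill each atom to its normal valence:
  5 × C: no H
  3 × C: 3 H each → 9
  3 × C: 1 H each → 3
  2 × O: 1 H each → 2
  2 × O: no H
  1 × N: 2 H
  1 × N (charge +1): 2 H
  1 × S: 1 H
  Total hydrogens = 19.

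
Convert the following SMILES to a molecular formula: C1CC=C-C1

Heavy atoms from the SMILES: 5 C.
Implicit hydrogens by atom environment:
  3 × C: 2 H each → 6
  2 × C: 1 H each → 2
  Total hydrogens = 8.
Molecular formula: C5H8

C5H8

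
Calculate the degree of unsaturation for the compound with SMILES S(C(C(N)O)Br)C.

Molecular formula from the SMILES: C3H8BrNOS.
DoU = (2C + 2 + N − H − X)/2 = (2·3 + 2 + 1 − 8 − 1)/2 = 0/2 = 0.
(Structurally: 0 ring(s) + 0 π bond(s) = 0.)

0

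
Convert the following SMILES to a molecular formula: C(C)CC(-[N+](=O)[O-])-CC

C6H13NO2

Heavy atoms from the SMILES: 6 C, 1 N, 2 O.
Implicit hydrogens by atom environment:
  3 × C: 2 H each → 6
  2 × C: 3 H each → 6
  1 × C: 1 H
  1 × N (charge +1): no H
  1 × O: no H
  1 × O (charge -1): no H
  Total hydrogens = 13.
Molecular formula: C6H13NO2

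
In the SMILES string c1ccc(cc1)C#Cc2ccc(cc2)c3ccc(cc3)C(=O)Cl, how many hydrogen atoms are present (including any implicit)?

13

Hydrogens are implicit in SMILES; fill each atom to its normal valence:
  13 × C (aromatic): 1 H each → 13
  5 × C (aromatic): no H
  3 × C: no H
  1 × Cl: no H
  1 × O: no H
  Total hydrogens = 13.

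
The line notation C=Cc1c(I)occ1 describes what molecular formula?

Heavy atoms from the SMILES: 6 C, 1 I, 1 O.
Implicit hydrogens by atom environment:
  2 × C (aromatic): 1 H each → 2
  2 × C (aromatic): no H
  1 × C: 2 H
  1 × C: 1 H
  1 × I: no H
  1 × O (aromatic): no H
  Total hydrogens = 5.
Molecular formula: C6H5IO

C6H5IO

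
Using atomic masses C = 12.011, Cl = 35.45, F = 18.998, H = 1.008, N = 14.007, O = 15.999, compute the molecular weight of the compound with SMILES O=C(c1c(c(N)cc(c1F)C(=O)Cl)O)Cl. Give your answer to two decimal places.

Molecular formula: C8H4Cl2FNO3.
M = 8×12.011 + 2×35.45 + 1×18.998 + 4×1.008 + 1×14.007 + 3×15.999 = 252.02 g/mol.

252.02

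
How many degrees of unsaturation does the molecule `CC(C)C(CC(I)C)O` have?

0

Molecular formula from the SMILES: C7H15IO.
DoU = (2C + 2 + N − H − X)/2 = (2·7 + 2 + 0 − 15 − 1)/2 = 0/2 = 0.
(Structurally: 0 ring(s) + 0 π bond(s) = 0.)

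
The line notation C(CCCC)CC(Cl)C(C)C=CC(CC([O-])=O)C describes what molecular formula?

Heavy atoms from the SMILES: 15 C, 1 Cl, 2 O.
Implicit hydrogens by atom environment:
  6 × C: 2 H each → 12
  5 × C: 1 H each → 5
  3 × C: 3 H each → 9
  1 × C: no H
  1 × Cl: no H
  1 × O: no H
  1 × O (charge -1): no H
  Total hydrogens = 26.
Net charge -1.
Molecular formula: C15H26ClO2-

C15H26ClO2-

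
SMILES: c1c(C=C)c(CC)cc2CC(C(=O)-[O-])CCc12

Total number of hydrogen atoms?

Hydrogens are implicit in SMILES; fill each atom to its normal valence:
  5 × C: 2 H each → 10
  4 × C (aromatic): no H
  2 × C (aromatic): 1 H each → 2
  2 × C: 1 H each → 2
  1 × C: 3 H
  1 × C: no H
  1 × O: no H
  1 × O (charge -1): no H
  Total hydrogens = 17.

17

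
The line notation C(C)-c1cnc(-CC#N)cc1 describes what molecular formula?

Heavy atoms from the SMILES: 9 C, 2 N.
Implicit hydrogens by atom environment:
  3 × C (aromatic): 1 H each → 3
  2 × C: 2 H each → 4
  2 × C (aromatic): no H
  1 × C: 3 H
  1 × C: no H
  1 × N (aromatic): no H
  1 × N: no H
  Total hydrogens = 10.
Molecular formula: C9H10N2

C9H10N2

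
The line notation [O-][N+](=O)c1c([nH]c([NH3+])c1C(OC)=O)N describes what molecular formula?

Heavy atoms from the SMILES: 6 C, 4 N, 4 O.
Implicit hydrogens by atom environment:
  4 × C (aromatic): no H
  3 × O: no H
  1 × C: 3 H
  1 × C: no H
  1 × N (charge +1): 3 H
  1 × N: 2 H
  1 × N (aromatic): 1 H
  1 × N (charge +1): no H
  1 × O (charge -1): no H
  Total hydrogens = 9.
Net charge +1.
Molecular formula: C6H9N4O4+

C6H9N4O4+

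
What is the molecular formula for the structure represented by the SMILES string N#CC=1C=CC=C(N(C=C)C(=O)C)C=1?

C11H10N2O

Heavy atoms from the SMILES: 11 C, 2 N, 1 O.
Implicit hydrogens by atom environment:
  4 × C (aromatic): 1 H each → 4
  2 × C (aromatic): no H
  2 × C: no H
  2 × N: no H
  1 × C: 3 H
  1 × C: 2 H
  1 × C: 1 H
  1 × O: no H
  Total hydrogens = 10.
Molecular formula: C11H10N2O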